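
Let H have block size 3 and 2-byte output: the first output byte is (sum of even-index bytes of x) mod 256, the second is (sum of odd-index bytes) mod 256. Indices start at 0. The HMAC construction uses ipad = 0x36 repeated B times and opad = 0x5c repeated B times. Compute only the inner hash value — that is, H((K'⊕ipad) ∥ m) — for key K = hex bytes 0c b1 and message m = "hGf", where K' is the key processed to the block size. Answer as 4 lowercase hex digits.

b755

Key hex bytes 0c b1 is 2 bytes ≤ B = 3; zero-pad to 3 bytes: K' = 0c b1 00.
K' ⊕ ipad = 3a 87 36.
Inner input = 3a 87 36 ∥ 68 47 66.
Inner hash: even-index sum = 183 mod 256 = 183; odd-index sum = 341 mod 256 = 85 → b7 55.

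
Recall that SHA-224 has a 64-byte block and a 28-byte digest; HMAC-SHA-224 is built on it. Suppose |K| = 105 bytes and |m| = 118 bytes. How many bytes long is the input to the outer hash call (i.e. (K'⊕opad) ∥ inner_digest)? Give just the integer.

Key is 105 > 64 bytes, so it is hashed to 28 bytes then zero-padded to 64: |K'| = 64.
Outer input = (K'⊕opad) ∥ H(inner) → 64 + 28 = 92 bytes.

92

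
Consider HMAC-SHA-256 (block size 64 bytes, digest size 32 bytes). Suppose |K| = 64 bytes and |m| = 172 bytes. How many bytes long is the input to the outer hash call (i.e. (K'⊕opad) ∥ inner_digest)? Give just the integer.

Key is 64 ≤ 64 bytes, zero-padded: |K'| = 64.
Outer input = (K'⊕opad) ∥ H(inner) → 64 + 32 = 96 bytes.

96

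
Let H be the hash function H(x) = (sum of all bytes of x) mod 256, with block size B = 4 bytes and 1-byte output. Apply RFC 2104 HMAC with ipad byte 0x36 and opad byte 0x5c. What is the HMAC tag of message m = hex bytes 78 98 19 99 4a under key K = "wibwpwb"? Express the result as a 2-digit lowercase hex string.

54

Key "wibwpwb" = 77 69 62 77 70 77 62 is 7 bytes > B = 4, so hash it first: H(key) = 02, then zero-pad to 4 bytes: K' = 02 00 00 00.
K' ⊕ ipad = 34 36 36 36.  K' ⊕ opad = 5e 5c 5c 5c.
Inner input = (K'⊕ipad) ∥ m = 34 36 36 36 ∥ 78 98 19 99 4a.
Inner hash: sum = 52+54+54+54+120+152+25+153+74 = 738; mod 256 = 226 → e2.
Outer input = (K'⊕opad) ∥ inner = 5e 5c 5c 5c ∥ e2.
Outer hash (tag): sum = 94+92+92+92+226 = 596; mod 256 = 84 → 54.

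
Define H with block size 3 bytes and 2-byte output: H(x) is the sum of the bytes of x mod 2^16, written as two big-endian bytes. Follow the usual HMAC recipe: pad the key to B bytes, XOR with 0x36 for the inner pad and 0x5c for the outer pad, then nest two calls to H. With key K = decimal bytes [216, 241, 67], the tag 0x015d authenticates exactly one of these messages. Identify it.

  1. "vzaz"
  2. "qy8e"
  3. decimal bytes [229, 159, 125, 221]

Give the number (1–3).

Key decimal bytes [216, 241, 67] = d8 f1 43 is exactly B = 3 bytes: K' = d8 f1 43.
K' ⊕ ipad = ee c7 75; K' ⊕ opad = 84 ad 1f.
m1: inner = H(ee c7 75 76 7a 61 7a) = 03 f5; tag = H(84 ad 1f 03 f5) = 0248
m2: inner = H(ee c7 75 71 79 38 65) = 03 b1; tag = H(84 ad 1f 03 b1) = 0204
m3: inner = H(ee c7 75 e5 9f 7d dd) = 05 08; tag = H(84 ad 1f 05 08) = 015d ← matches

3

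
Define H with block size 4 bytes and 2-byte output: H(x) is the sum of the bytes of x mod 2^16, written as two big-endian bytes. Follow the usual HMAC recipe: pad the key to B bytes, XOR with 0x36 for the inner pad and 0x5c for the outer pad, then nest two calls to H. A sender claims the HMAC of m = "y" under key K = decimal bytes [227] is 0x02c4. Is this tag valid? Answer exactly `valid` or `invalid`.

valid

Key decimal bytes [227] = e3 is 1 byte ≤ B = 4; zero-pad to 4 bytes: K' = e3 00 00 00.
K' ⊕ ipad = d5 36 36 36; K' ⊕ opad = bf 5c 5c 5c.
Inner hash: sum = 213+54+54+54+121 = 496 → 01 f0.
Outer hash (recomputed tag): sum = 191+92+92+92+1+240 = 708 → 02 c4.
Recomputed tag = 02c4; claimed = 02c4 → match.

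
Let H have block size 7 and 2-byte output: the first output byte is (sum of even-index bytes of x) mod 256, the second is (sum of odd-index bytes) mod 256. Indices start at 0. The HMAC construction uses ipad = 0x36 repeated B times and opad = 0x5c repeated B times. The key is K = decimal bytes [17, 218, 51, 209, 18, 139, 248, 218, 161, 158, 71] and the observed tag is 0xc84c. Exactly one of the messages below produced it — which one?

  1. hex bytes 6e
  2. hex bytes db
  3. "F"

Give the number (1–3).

Key decimal bytes [17, 218, 51, 209, 18, 139, 248, 218, 161, 158, 71] = 11 da 33 d1 12 8b f8 da a1 9e 47 is 11 bytes > B = 7, so hash it first: H(key) = 36 ae, then zero-pad to 7 bytes: K' = 36 ae 00 00 00 00 00.
K' ⊕ ipad = 00 98 36 36 36 36 36; K' ⊕ opad = 6a f2 5c 5c 5c 5c 5c.
m1: inner = H(00 98 36 36 36 36 36 6e) = a2 72; tag = H(6a f2 5c 5c 5c 5c 5c a2 72) = f04c
m2: inner = H(00 98 36 36 36 36 36 db) = a2 df; tag = H(6a f2 5c 5c 5c 5c 5c a2 df) = 5d4c
m3: inner = H(00 98 36 36 36 36 36 46) = a2 4a; tag = H(6a f2 5c 5c 5c 5c 5c a2 4a) = c84c ← matches

3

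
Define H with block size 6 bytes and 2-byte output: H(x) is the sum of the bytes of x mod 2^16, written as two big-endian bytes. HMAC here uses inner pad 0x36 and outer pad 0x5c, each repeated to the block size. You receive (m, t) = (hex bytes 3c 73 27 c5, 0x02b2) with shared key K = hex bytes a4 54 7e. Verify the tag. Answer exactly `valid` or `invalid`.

valid

Key hex bytes a4 54 7e is 3 bytes ≤ B = 6; zero-pad to 6 bytes: K' = a4 54 7e 00 00 00.
K' ⊕ ipad = 92 62 48 36 36 36; K' ⊕ opad = f8 08 22 5c 5c 5c.
Inner hash: sum = 146+98+72+54+54+54+60+115+39+197 = 889 → 03 79.
Outer hash (recomputed tag): sum = 248+8+34+92+92+92+3+121 = 690 → 02 b2.
Recomputed tag = 02b2; claimed = 02b2 → match.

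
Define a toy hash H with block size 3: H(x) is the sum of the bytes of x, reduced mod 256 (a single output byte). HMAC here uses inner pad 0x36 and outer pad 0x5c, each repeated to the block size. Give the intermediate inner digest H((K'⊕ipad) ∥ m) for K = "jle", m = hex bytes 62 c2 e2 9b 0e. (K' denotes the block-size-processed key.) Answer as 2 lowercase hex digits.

Key "jle" = 6a 6c 65 is exactly B = 3 bytes: K' = 6a 6c 65.
K' ⊕ ipad = 5c 5a 53.
Inner input = 5c 5a 53 ∥ 62 c2 e2 9b 0e.
Inner hash: sum = 92+90+83+98+194+226+155+14 = 952; mod 256 = 184 → b8.

b8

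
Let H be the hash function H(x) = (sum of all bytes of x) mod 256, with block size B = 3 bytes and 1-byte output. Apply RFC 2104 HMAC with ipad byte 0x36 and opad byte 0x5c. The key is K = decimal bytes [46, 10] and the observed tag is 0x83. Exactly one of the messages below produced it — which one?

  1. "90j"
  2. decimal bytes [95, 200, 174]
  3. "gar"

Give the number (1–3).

2

Key decimal bytes [46, 10] = 2e 0a is 2 bytes ≤ B = 3; zero-pad to 3 bytes: K' = 2e 0a 00.
K' ⊕ ipad = 18 3c 36; K' ⊕ opad = 72 56 5c.
m1: inner = H(18 3c 36 39 30 6a) = 5d; tag = H(72 56 5c 5d) = 81
m2: inner = H(18 3c 36 5f c8 ae) = 5f; tag = H(72 56 5c 5f) = 83 ← matches
m3: inner = H(18 3c 36 67 61 72) = c4; tag = H(72 56 5c c4) = e8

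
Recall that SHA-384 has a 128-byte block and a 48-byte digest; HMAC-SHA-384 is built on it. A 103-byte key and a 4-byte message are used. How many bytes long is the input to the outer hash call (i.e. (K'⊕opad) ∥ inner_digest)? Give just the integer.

Key is 103 ≤ 128 bytes, zero-padded: |K'| = 128.
Outer input = (K'⊕opad) ∥ H(inner) → 128 + 48 = 176 bytes.

176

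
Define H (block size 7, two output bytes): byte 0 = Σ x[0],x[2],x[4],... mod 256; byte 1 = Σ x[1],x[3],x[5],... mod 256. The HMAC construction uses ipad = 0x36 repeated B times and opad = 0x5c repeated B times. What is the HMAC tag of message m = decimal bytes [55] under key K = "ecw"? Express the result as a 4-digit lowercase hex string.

Key "ecw" = 65 63 77 is 3 bytes ≤ B = 7; zero-pad to 7 bytes: K' = 65 63 77 00 00 00 00.
K' ⊕ ipad = 53 55 41 36 36 36 36.  K' ⊕ opad = 39 3f 2b 5c 5c 5c 5c.
Inner input = (K'⊕ipad) ∥ m = 53 55 41 36 36 36 36 ∥ 37.
Inner hash: even-index sum = 256 mod 256 = 0; odd-index sum = 248 mod 256 = 248 → 00 f8.
Outer input = (K'⊕opad) ∥ inner = 39 3f 2b 5c 5c 5c 5c ∥ 00 f8.
Outer hash (tag): even-index sum = 532 mod 256 = 20; odd-index sum = 247 mod 256 = 247 → 14 f7.

14f7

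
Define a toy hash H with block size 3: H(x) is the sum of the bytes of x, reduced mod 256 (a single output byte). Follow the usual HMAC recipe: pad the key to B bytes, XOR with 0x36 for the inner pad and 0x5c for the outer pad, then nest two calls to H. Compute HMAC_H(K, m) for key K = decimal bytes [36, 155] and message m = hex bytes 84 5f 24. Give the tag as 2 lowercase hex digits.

97

Key decimal bytes [36, 155] = 24 9b is 2 bytes ≤ B = 3; zero-pad to 3 bytes: K' = 24 9b 00.
K' ⊕ ipad = 12 ad 36.  K' ⊕ opad = 78 c7 5c.
Inner input = (K'⊕ipad) ∥ m = 12 ad 36 ∥ 84 5f 24.
Inner hash: sum = 18+173+54+132+95+36 = 508; mod 256 = 252 → fc.
Outer input = (K'⊕opad) ∥ inner = 78 c7 5c ∥ fc.
Outer hash (tag): sum = 120+199+92+252 = 663; mod 256 = 151 → 97.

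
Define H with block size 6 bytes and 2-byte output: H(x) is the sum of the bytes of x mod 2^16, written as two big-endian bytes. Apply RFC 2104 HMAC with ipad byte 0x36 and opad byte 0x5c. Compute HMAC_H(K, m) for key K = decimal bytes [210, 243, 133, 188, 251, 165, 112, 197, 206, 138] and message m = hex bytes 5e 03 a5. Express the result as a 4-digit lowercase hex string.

0250

Key decimal bytes [210, 243, 133, 188, 251, 165, 112, 197, 206, 138] = d2 f3 85 bc fb a5 70 c5 ce 8a is 10 bytes > B = 6, so hash it first: H(key) = 07 33, then zero-pad to 6 bytes: K' = 07 33 00 00 00 00.
K' ⊕ ipad = 31 05 36 36 36 36.  K' ⊕ opad = 5b 6f 5c 5c 5c 5c.
Inner input = (K'⊕ipad) ∥ m = 31 05 36 36 36 36 ∥ 5e 03 a5.
Inner hash: sum = 49+5+54+54+54+54+94+3+165 = 532 → 02 14.
Outer input = (K'⊕opad) ∥ inner = 5b 6f 5c 5c 5c 5c ∥ 02 14.
Outer hash (tag): sum = 91+111+92+92+92+92+2+20 = 592 → 02 50.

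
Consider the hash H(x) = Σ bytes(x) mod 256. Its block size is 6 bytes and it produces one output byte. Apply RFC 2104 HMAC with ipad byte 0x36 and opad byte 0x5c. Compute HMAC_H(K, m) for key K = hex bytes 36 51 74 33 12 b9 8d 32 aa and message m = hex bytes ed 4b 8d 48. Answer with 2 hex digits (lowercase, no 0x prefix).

Key hex bytes 36 51 74 33 12 b9 8d 32 aa is 9 bytes > B = 6, so hash it first: H(key) = 62, then zero-pad to 6 bytes: K' = 62 00 00 00 00 00.
K' ⊕ ipad = 54 36 36 36 36 36.  K' ⊕ opad = 3e 5c 5c 5c 5c 5c.
Inner input = (K'⊕ipad) ∥ m = 54 36 36 36 36 36 ∥ ed 4b 8d 48.
Inner hash: sum = 84+54+54+54+54+54+237+75+141+72 = 879; mod 256 = 111 → 6f.
Outer input = (K'⊕opad) ∥ inner = 3e 5c 5c 5c 5c 5c ∥ 6f.
Outer hash (tag): sum = 62+92+92+92+92+92+111 = 633; mod 256 = 121 → 79.

79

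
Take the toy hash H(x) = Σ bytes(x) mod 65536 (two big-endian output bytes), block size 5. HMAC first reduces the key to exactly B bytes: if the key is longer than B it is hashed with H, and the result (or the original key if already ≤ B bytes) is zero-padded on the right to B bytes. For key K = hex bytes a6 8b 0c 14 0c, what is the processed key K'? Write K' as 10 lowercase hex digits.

a68b0c140c

Key hex bytes a6 8b 0c 14 0c is exactly B = 5 bytes: K' = a6 8b 0c 14 0c.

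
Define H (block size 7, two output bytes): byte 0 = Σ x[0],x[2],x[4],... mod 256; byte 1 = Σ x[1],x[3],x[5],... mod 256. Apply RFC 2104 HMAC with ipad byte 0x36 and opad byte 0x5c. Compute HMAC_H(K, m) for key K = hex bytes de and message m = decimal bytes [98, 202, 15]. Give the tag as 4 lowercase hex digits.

a968

Key hex bytes de is 1 byte ≤ B = 7; zero-pad to 7 bytes: K' = de 00 00 00 00 00 00.
K' ⊕ ipad = e8 36 36 36 36 36 36.  K' ⊕ opad = 82 5c 5c 5c 5c 5c 5c.
Inner input = (K'⊕ipad) ∥ m = e8 36 36 36 36 36 36 ∥ 62 ca 0f.
Inner hash: even-index sum = 596 mod 256 = 84; odd-index sum = 275 mod 256 = 19 → 54 13.
Outer input = (K'⊕opad) ∥ inner = 82 5c 5c 5c 5c 5c 5c ∥ 54 13.
Outer hash (tag): even-index sum = 425 mod 256 = 169; odd-index sum = 360 mod 256 = 104 → a9 68.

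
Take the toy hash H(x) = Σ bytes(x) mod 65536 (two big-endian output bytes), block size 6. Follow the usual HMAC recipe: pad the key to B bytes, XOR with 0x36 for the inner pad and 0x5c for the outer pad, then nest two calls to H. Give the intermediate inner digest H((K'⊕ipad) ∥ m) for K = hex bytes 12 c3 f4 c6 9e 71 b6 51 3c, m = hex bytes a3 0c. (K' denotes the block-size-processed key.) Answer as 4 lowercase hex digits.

0290

Key hex bytes 12 c3 f4 c6 9e 71 b6 51 3c is 9 bytes > B = 6, so hash it first: H(key) = 04 e1, then zero-pad to 6 bytes: K' = 04 e1 00 00 00 00.
K' ⊕ ipad = 32 d7 36 36 36 36.
Inner input = 32 d7 36 36 36 36 ∥ a3 0c.
Inner hash: sum = 50+215+54+54+54+54+163+12 = 656 → 02 90.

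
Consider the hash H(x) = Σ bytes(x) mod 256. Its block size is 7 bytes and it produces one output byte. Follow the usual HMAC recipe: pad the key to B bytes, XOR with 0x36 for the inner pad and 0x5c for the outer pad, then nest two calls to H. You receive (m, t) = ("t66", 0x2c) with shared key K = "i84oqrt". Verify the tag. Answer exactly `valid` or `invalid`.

Key "i84oqrt" = 69 38 34 6f 71 72 74 is exactly B = 7 bytes: K' = 69 38 34 6f 71 72 74.
K' ⊕ ipad = 5f 0e 02 59 47 44 42; K' ⊕ opad = 35 64 68 33 2d 2e 28.
Inner hash: sum = 95+14+2+89+71+68+66+116+54+54 = 629; mod 256 = 117 → 75.
Outer hash (recomputed tag): sum = 53+100+104+51+45+46+40+117 = 556; mod 256 = 44 → 2c.
Recomputed tag = 2c; claimed = 2c → match.

valid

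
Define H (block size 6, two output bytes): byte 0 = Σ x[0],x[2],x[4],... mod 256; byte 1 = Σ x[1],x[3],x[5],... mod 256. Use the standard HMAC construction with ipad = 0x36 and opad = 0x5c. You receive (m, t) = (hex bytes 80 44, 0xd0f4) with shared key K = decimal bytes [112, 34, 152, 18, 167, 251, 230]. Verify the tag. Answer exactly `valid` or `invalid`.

Key decimal bytes [112, 34, 152, 18, 167, 251, 230] = 70 22 98 12 a7 fb e6 is 7 bytes > B = 6, so hash it first: H(key) = 95 2f, then zero-pad to 6 bytes: K' = 95 2f 00 00 00 00.
K' ⊕ ipad = a3 19 36 36 36 36; K' ⊕ opad = c9 73 5c 5c 5c 5c.
Inner hash: even-index sum = 399 mod 256 = 143; odd-index sum = 201 mod 256 = 201 → 8f c9.
Outer hash (recomputed tag): even-index sum = 528 mod 256 = 16; odd-index sum = 500 mod 256 = 244 → 10 f4.
Recomputed tag = 10f4; claimed = d0f4 → mismatch.

invalid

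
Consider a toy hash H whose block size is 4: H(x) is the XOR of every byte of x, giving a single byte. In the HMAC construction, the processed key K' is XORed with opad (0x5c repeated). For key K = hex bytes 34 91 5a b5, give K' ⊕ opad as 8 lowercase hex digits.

68cd06e9

Key hex bytes 34 91 5a b5 is exactly B = 4 bytes: K' = 34 91 5a b5.
XOR each byte with 0x5c: 34⊕5c=68, 91⊕5c=cd, 5a⊕5c=06, b5⊕5c=e9.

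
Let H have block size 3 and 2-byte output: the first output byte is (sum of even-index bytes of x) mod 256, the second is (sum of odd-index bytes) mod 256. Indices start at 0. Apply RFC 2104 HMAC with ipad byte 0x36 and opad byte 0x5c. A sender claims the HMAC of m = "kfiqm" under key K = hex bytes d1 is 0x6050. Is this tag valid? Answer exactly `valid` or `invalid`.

valid

Key hex bytes d1 is 1 byte ≤ B = 3; zero-pad to 3 bytes: K' = d1 00 00.
K' ⊕ ipad = e7 36 36; K' ⊕ opad = 8d 5c 5c.
Inner hash: even-index sum = 500 mod 256 = 244; odd-index sum = 375 mod 256 = 119 → f4 77.
Outer hash (recomputed tag): even-index sum = 352 mod 256 = 96; odd-index sum = 336 mod 256 = 80 → 60 50.
Recomputed tag = 6050; claimed = 6050 → match.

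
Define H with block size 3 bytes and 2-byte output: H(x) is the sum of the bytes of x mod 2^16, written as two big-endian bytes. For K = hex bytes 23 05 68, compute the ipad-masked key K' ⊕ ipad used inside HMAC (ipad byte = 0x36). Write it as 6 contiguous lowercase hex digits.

15335e

Key hex bytes 23 05 68 is exactly B = 3 bytes: K' = 23 05 68.
XOR each byte with 0x36: 23⊕36=15, 05⊕36=33, 68⊕36=5e.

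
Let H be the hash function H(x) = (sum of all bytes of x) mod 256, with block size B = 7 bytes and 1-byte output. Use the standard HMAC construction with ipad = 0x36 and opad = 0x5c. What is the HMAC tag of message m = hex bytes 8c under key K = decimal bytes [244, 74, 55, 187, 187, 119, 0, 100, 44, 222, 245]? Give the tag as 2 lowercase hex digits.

Key decimal bytes [244, 74, 55, 187, 187, 119, 0, 100, 44, 222, 245] = f4 4a 37 bb bb 77 00 64 2c de f5 is 11 bytes > B = 7, so hash it first: H(key) = c5, then zero-pad to 7 bytes: K' = c5 00 00 00 00 00 00.
K' ⊕ ipad = f3 36 36 36 36 36 36.  K' ⊕ opad = 99 5c 5c 5c 5c 5c 5c.
Inner input = (K'⊕ipad) ∥ m = f3 36 36 36 36 36 36 ∥ 8c.
Inner hash: sum = 243+54+54+54+54+54+54+140 = 707; mod 256 = 195 → c3.
Outer input = (K'⊕opad) ∥ inner = 99 5c 5c 5c 5c 5c 5c ∥ c3.
Outer hash (tag): sum = 153+92+92+92+92+92+92+195 = 900; mod 256 = 132 → 84.

84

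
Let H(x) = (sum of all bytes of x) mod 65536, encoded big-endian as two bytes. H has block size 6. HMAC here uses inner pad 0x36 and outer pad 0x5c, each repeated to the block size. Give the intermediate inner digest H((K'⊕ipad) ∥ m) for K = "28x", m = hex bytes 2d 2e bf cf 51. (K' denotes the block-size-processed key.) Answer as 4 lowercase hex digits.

Key "28x" = 32 38 78 is 3 bytes ≤ B = 6; zero-pad to 6 bytes: K' = 32 38 78 00 00 00.
K' ⊕ ipad = 04 0e 4e 36 36 36.
Inner input = 04 0e 4e 36 36 36 ∥ 2d 2e bf cf 51.
Inner hash: sum = 4+14+78+54+54+54+45+46+191+207+81 = 828 → 03 3c.

033c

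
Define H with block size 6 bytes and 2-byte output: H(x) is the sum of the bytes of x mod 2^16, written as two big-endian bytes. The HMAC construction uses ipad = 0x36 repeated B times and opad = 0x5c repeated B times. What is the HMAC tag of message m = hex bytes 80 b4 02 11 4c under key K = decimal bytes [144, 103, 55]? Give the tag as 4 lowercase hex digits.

02b6

Key decimal bytes [144, 103, 55] = 90 67 37 is 3 bytes ≤ B = 6; zero-pad to 6 bytes: K' = 90 67 37 00 00 00.
K' ⊕ ipad = a6 51 01 36 36 36.  K' ⊕ opad = cc 3b 6b 5c 5c 5c.
Inner input = (K'⊕ipad) ∥ m = a6 51 01 36 36 36 ∥ 80 b4 02 11 4c.
Inner hash: sum = 166+81+1+54+54+54+128+180+2+17+76 = 813 → 03 2d.
Outer input = (K'⊕opad) ∥ inner = cc 3b 6b 5c 5c 5c ∥ 03 2d.
Outer hash (tag): sum = 204+59+107+92+92+92+3+45 = 694 → 02 b6.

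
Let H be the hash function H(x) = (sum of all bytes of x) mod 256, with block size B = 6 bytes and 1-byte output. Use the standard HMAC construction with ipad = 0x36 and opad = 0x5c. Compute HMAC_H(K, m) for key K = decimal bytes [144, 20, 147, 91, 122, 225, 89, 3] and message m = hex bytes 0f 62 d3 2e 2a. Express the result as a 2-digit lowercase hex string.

0a

Key decimal bytes [144, 20, 147, 91, 122, 225, 89, 3] = 90 14 93 5b 7a e1 59 03 is 8 bytes > B = 6, so hash it first: H(key) = 49, then zero-pad to 6 bytes: K' = 49 00 00 00 00 00.
K' ⊕ ipad = 7f 36 36 36 36 36.  K' ⊕ opad = 15 5c 5c 5c 5c 5c.
Inner input = (K'⊕ipad) ∥ m = 7f 36 36 36 36 36 ∥ 0f 62 d3 2e 2a.
Inner hash: sum = 127+54+54+54+54+54+15+98+211+46+42 = 809; mod 256 = 41 → 29.
Outer input = (K'⊕opad) ∥ inner = 15 5c 5c 5c 5c 5c ∥ 29.
Outer hash (tag): sum = 21+92+92+92+92+92+41 = 522; mod 256 = 10 → 0a.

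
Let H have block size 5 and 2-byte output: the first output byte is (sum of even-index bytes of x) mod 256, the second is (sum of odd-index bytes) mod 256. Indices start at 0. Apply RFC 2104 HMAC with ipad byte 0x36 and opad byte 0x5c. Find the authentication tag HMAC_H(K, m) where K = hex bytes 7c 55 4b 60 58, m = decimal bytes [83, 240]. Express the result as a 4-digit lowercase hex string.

476a

Key hex bytes 7c 55 4b 60 58 is exactly B = 5 bytes: K' = 7c 55 4b 60 58.
K' ⊕ ipad = 4a 63 7d 56 6e.  K' ⊕ opad = 20 09 17 3c 04.
Inner input = (K'⊕ipad) ∥ m = 4a 63 7d 56 6e ∥ 53 f0.
Inner hash: even-index sum = 549 mod 256 = 37; odd-index sum = 268 mod 256 = 12 → 25 0c.
Outer input = (K'⊕opad) ∥ inner = 20 09 17 3c 04 ∥ 25 0c.
Outer hash (tag): even-index sum = 71 mod 256 = 71; odd-index sum = 106 mod 256 = 106 → 47 6a.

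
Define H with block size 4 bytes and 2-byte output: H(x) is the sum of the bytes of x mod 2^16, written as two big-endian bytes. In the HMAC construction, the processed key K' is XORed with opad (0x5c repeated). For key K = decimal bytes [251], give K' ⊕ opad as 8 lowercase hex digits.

Key decimal bytes [251] = fb is 1 byte ≤ B = 4; zero-pad to 4 bytes: K' = fb 00 00 00.
XOR each byte with 0x5c: fb⊕5c=a7, 00⊕5c=5c, 00⊕5c=5c, 00⊕5c=5c.

a75c5c5c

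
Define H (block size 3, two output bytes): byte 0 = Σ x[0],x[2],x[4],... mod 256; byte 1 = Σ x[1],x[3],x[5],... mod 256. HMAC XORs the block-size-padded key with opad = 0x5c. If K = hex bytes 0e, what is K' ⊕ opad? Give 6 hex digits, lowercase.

Key hex bytes 0e is 1 byte ≤ B = 3; zero-pad to 3 bytes: K' = 0e 00 00.
XOR each byte with 0x5c: 0e⊕5c=52, 00⊕5c=5c, 00⊕5c=5c.

525c5c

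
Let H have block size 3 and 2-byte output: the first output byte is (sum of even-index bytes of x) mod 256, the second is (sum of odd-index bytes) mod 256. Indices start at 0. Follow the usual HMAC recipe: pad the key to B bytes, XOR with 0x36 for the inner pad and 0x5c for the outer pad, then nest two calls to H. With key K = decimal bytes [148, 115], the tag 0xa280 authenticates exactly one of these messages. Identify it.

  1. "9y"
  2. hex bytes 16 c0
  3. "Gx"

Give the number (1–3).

Key decimal bytes [148, 115] = 94 73 is 2 bytes ≤ B = 3; zero-pad to 3 bytes: K' = 94 73 00.
K' ⊕ ipad = a2 45 36; K' ⊕ opad = c8 2f 5c.
m1: inner = H(a2 45 36 39 79) = 51 7e; tag = H(c8 2f 5c 51 7e) = a280 ← matches
m2: inner = H(a2 45 36 16 c0) = 98 5b; tag = H(c8 2f 5c 98 5b) = 7fc7
m3: inner = H(a2 45 36 47 78) = 50 8c; tag = H(c8 2f 5c 50 8c) = b07f

1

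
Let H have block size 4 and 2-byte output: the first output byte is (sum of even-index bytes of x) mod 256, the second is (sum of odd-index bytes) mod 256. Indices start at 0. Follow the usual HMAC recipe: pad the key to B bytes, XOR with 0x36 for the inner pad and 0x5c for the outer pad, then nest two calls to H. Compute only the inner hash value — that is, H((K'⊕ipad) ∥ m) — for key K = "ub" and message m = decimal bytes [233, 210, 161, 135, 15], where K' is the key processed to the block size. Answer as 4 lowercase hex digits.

12e3

Key "ub" = 75 62 is 2 bytes ≤ B = 4; zero-pad to 4 bytes: K' = 75 62 00 00.
K' ⊕ ipad = 43 54 36 36.
Inner input = 43 54 36 36 ∥ e9 d2 a1 87 0f.
Inner hash: even-index sum = 530 mod 256 = 18; odd-index sum = 483 mod 256 = 227 → 12 e3.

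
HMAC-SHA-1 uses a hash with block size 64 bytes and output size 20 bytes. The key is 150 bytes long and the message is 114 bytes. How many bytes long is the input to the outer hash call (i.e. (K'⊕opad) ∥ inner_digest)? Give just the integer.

Key is 150 > 64 bytes, so it is hashed to 20 bytes then zero-padded to 64: |K'| = 64.
Outer input = (K'⊕opad) ∥ H(inner) → 64 + 20 = 84 bytes.

84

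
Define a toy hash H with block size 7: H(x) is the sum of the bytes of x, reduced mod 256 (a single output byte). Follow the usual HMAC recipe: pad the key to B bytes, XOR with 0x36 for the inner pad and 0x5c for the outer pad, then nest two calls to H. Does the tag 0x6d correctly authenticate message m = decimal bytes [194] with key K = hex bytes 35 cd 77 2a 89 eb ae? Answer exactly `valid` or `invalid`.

invalid

Key hex bytes 35 cd 77 2a 89 eb ae is exactly B = 7 bytes: K' = 35 cd 77 2a 89 eb ae.
K' ⊕ ipad = 03 fb 41 1c bf dd 98; K' ⊕ opad = 69 91 2b 76 d5 b7 f2.
Inner hash: sum = 3+251+65+28+191+221+152+194 = 1105; mod 256 = 81 → 51.
Outer hash (recomputed tag): sum = 105+145+43+118+213+183+242+81 = 1130; mod 256 = 106 → 6a.
Recomputed tag = 6a; claimed = 6d → mismatch.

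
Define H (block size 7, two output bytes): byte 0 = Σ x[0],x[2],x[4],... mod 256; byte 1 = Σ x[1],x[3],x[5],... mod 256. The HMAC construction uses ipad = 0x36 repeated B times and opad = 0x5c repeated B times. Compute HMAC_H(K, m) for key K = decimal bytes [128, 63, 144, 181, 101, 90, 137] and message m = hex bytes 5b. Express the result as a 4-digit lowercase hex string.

Key decimal bytes [128, 63, 144, 181, 101, 90, 137] = 80 3f 90 b5 65 5a 89 is exactly B = 7 bytes: K' = 80 3f 90 b5 65 5a 89.
K' ⊕ ipad = b6 09 a6 83 53 6c bf.  K' ⊕ opad = dc 63 cc e9 39 06 d5.
Inner input = (K'⊕ipad) ∥ m = b6 09 a6 83 53 6c bf ∥ 5b.
Inner hash: even-index sum = 622 mod 256 = 110; odd-index sum = 339 mod 256 = 83 → 6e 53.
Outer input = (K'⊕opad) ∥ inner = dc 63 cc e9 39 06 d5 ∥ 6e 53.
Outer hash (tag): even-index sum = 777 mod 256 = 9; odd-index sum = 448 mod 256 = 192 → 09 c0.

09c0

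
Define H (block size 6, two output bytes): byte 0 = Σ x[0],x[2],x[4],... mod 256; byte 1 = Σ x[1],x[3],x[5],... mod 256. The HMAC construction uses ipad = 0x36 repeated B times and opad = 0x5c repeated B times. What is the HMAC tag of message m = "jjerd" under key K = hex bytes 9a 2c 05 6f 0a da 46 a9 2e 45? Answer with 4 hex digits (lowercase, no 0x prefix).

c394

Key hex bytes 9a 2c 05 6f 0a da 46 a9 2e 45 is 10 bytes > B = 6, so hash it first: H(key) = 1d 63, then zero-pad to 6 bytes: K' = 1d 63 00 00 00 00.
K' ⊕ ipad = 2b 55 36 36 36 36.  K' ⊕ opad = 41 3f 5c 5c 5c 5c.
Inner input = (K'⊕ipad) ∥ m = 2b 55 36 36 36 36 ∥ 6a 6a 65 72 64.
Inner hash: even-index sum = 458 mod 256 = 202; odd-index sum = 413 mod 256 = 157 → ca 9d.
Outer input = (K'⊕opad) ∥ inner = 41 3f 5c 5c 5c 5c ∥ ca 9d.
Outer hash (tag): even-index sum = 451 mod 256 = 195; odd-index sum = 404 mod 256 = 148 → c3 94.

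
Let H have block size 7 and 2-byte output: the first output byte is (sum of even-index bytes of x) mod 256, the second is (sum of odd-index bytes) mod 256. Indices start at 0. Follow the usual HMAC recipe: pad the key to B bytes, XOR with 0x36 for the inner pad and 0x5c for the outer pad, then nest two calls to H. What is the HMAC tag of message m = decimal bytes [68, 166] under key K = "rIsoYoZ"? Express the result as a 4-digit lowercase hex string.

Key "rIsoYoZ" = 72 49 73 6f 59 6f 5a is exactly B = 7 bytes: K' = 72 49 73 6f 59 6f 5a.
K' ⊕ ipad = 44 7f 45 59 6f 59 6c.  K' ⊕ opad = 2e 15 2f 33 05 33 06.
Inner input = (K'⊕ipad) ∥ m = 44 7f 45 59 6f 59 6c ∥ 44 a6.
Inner hash: even-index sum = 522 mod 256 = 10; odd-index sum = 373 mod 256 = 117 → 0a 75.
Outer input = (K'⊕opad) ∥ inner = 2e 15 2f 33 05 33 06 ∥ 0a 75.
Outer hash (tag): even-index sum = 221 mod 256 = 221; odd-index sum = 133 mod 256 = 133 → dd 85.

dd85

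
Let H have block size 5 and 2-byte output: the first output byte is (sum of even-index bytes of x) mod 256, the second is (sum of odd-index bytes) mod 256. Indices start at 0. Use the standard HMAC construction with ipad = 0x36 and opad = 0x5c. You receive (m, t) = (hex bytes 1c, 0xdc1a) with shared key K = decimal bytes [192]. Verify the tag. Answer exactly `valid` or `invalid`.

Key decimal bytes [192] = c0 is 1 byte ≤ B = 5; zero-pad to 5 bytes: K' = c0 00 00 00 00.
K' ⊕ ipad = f6 36 36 36 36; K' ⊕ opad = 9c 5c 5c 5c 5c.
Inner hash: even-index sum = 354 mod 256 = 98; odd-index sum = 136 mod 256 = 136 → 62 88.
Outer hash (recomputed tag): even-index sum = 476 mod 256 = 220; odd-index sum = 282 mod 256 = 26 → dc 1a.
Recomputed tag = dc1a; claimed = dc1a → match.

valid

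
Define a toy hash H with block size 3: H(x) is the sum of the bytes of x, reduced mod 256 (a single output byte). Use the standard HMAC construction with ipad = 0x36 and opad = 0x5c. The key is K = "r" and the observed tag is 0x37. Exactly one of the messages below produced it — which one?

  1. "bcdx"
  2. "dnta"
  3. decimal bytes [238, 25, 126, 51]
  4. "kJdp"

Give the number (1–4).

1

Key "r" = 72 is 1 byte ≤ B = 3; zero-pad to 3 bytes: K' = 72 00 00.
K' ⊕ ipad = 44 36 36; K' ⊕ opad = 2e 5c 5c.
m1: inner = H(44 36 36 62 63 64 78) = 51; tag = H(2e 5c 5c 51) = 37 ← matches
m2: inner = H(44 36 36 64 6e 74 61) = 57; tag = H(2e 5c 5c 57) = 3d
m3: inner = H(44 36 36 ee 19 7e 33) = 68; tag = H(2e 5c 5c 68) = 4e
m4: inner = H(44 36 36 6b 4a 64 70) = 39; tag = H(2e 5c 5c 39) = 1f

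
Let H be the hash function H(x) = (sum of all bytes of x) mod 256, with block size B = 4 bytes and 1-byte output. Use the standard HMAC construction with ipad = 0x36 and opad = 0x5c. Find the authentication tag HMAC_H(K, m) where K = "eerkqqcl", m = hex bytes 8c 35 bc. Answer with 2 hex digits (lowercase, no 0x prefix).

a5

Key "eerkqqcl" = 65 65 72 6b 71 71 63 6c is 8 bytes > B = 4, so hash it first: H(key) = 58, then zero-pad to 4 bytes: K' = 58 00 00 00.
K' ⊕ ipad = 6e 36 36 36.  K' ⊕ opad = 04 5c 5c 5c.
Inner input = (K'⊕ipad) ∥ m = 6e 36 36 36 ∥ 8c 35 bc.
Inner hash: sum = 110+54+54+54+140+53+188 = 653; mod 256 = 141 → 8d.
Outer input = (K'⊕opad) ∥ inner = 04 5c 5c 5c ∥ 8d.
Outer hash (tag): sum = 4+92+92+92+141 = 421; mod 256 = 165 → a5.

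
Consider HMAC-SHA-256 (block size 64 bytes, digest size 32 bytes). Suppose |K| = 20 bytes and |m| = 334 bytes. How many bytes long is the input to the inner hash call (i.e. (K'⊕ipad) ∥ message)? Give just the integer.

398

Key is 20 ≤ 64 bytes, zero-padded: |K'| = 64.
Inner input = (K'⊕ipad) ∥ m → 64 + 334 = 398 bytes.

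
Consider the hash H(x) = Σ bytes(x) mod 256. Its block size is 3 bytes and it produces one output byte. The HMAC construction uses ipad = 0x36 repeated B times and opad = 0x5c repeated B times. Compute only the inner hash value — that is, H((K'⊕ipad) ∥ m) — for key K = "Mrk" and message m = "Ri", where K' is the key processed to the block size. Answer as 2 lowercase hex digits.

Key "Mrk" = 4d 72 6b is exactly B = 3 bytes: K' = 4d 72 6b.
K' ⊕ ipad = 7b 44 5d.
Inner input = 7b 44 5d ∥ 52 69.
Inner hash: sum = 123+68+93+82+105 = 471; mod 256 = 215 → d7.

d7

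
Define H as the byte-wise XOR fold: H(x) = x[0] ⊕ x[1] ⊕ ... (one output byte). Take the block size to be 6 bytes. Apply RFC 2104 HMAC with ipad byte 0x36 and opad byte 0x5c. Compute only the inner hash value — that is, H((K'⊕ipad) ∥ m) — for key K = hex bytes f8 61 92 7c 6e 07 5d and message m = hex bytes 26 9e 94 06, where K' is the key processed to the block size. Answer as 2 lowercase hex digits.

Key hex bytes f8 61 92 7c 6e 07 5d is 7 bytes > B = 6, so hash it first: H(key) = 43, then zero-pad to 6 bytes: K' = 43 00 00 00 00 00.
K' ⊕ ipad = 75 36 36 36 36 36.
Inner input = 75 36 36 36 36 36 ∥ 26 9e 94 06.
Inner hash: XOR 75⊕36⊕36⊕36⊕36⊕36⊕26⊕9e⊕94⊕06 = 69.

69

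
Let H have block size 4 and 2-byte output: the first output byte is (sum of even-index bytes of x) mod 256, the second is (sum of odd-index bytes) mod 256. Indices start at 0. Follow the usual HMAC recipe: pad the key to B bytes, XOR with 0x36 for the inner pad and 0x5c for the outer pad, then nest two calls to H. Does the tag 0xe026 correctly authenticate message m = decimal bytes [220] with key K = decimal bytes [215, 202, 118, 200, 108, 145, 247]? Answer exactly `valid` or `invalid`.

valid

Key decimal bytes [215, 202, 118, 200, 108, 145, 247] = d7 ca 76 c8 6c 91 f7 is 7 bytes > B = 4, so hash it first: H(key) = b0 23, then zero-pad to 4 bytes: K' = b0 23 00 00.
K' ⊕ ipad = 86 15 36 36; K' ⊕ opad = ec 7f 5c 5c.
Inner hash: even-index sum = 408 mod 256 = 152; odd-index sum = 75 mod 256 = 75 → 98 4b.
Outer hash (recomputed tag): even-index sum = 480 mod 256 = 224; odd-index sum = 294 mod 256 = 38 → e0 26.
Recomputed tag = e026; claimed = e026 → match.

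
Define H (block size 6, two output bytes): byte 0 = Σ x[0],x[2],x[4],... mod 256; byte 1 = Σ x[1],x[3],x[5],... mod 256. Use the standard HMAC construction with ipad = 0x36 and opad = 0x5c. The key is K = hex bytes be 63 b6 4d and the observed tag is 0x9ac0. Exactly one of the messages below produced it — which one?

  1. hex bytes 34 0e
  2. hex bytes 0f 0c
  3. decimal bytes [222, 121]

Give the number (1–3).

1

Key hex bytes be 63 b6 4d is 4 bytes ≤ B = 6; zero-pad to 6 bytes: K' = be 63 b6 4d 00 00.
K' ⊕ ipad = 88 55 80 7b 36 36; K' ⊕ opad = e2 3f ea 11 5c 5c.
m1: inner = H(88 55 80 7b 36 36 34 0e) = 72 14; tag = H(e2 3f ea 11 5c 5c 72 14) = 9ac0 ← matches
m2: inner = H(88 55 80 7b 36 36 0f 0c) = 4d 12; tag = H(e2 3f ea 11 5c 5c 4d 12) = 75be
m3: inner = H(88 55 80 7b 36 36 de 79) = 1c 7f; tag = H(e2 3f ea 11 5c 5c 1c 7f) = 442b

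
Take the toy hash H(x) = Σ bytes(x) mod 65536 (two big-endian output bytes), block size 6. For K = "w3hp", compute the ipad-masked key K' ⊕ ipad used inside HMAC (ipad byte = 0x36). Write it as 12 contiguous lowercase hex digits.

41055e463636

Key "w3hp" = 77 33 68 70 is 4 bytes ≤ B = 6; zero-pad to 6 bytes: K' = 77 33 68 70 00 00.
XOR each byte with 0x36: 77⊕36=41, 33⊕36=05, 68⊕36=5e, 70⊕36=46, 00⊕36=36, 00⊕36=36.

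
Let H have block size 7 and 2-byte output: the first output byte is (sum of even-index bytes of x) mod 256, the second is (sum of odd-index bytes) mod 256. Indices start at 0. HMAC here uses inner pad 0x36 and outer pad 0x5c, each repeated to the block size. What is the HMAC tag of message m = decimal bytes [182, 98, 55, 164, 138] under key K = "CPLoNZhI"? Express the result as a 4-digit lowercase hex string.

Key "CPLoNZhI" = 43 50 4c 6f 4e 5a 68 49 is 8 bytes > B = 7, so hash it first: H(key) = 45 62, then zero-pad to 7 bytes: K' = 45 62 00 00 00 00 00.
K' ⊕ ipad = 73 54 36 36 36 36 36.  K' ⊕ opad = 19 3e 5c 5c 5c 5c 5c.
Inner input = (K'⊕ipad) ∥ m = 73 54 36 36 36 36 36 ∥ b6 62 37 a4 8a.
Inner hash: even-index sum = 539 mod 256 = 27; odd-index sum = 567 mod 256 = 55 → 1b 37.
Outer input = (K'⊕opad) ∥ inner = 19 3e 5c 5c 5c 5c 5c ∥ 1b 37.
Outer hash (tag): even-index sum = 356 mod 256 = 100; odd-index sum = 273 mod 256 = 17 → 64 11.

6411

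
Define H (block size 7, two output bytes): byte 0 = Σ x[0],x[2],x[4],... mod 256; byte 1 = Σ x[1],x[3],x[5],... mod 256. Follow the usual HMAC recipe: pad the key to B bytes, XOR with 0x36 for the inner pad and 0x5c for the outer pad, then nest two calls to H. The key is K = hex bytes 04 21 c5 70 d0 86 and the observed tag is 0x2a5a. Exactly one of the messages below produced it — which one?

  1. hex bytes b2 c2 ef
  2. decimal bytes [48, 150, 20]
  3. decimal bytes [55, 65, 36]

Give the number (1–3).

2

Key hex bytes 04 21 c5 70 d0 86 is 6 bytes ≤ B = 7; zero-pad to 7 bytes: K' = 04 21 c5 70 d0 86 00.
K' ⊕ ipad = 32 17 f3 46 e6 b0 36; K' ⊕ opad = 58 7d 99 2c 8c da 5c.
m1: inner = H(32 17 f3 46 e6 b0 36 b2 c2 ef) = 03 ae; tag = H(58 7d 99 2c 8c da 5c 03 ae) = 8786
m2: inner = H(32 17 f3 46 e6 b0 36 30 96 14) = d7 51; tag = H(58 7d 99 2c 8c da 5c d7 51) = 2a5a ← matches
m3: inner = H(32 17 f3 46 e6 b0 36 37 41 24) = 82 68; tag = H(58 7d 99 2c 8c da 5c 82 68) = 4105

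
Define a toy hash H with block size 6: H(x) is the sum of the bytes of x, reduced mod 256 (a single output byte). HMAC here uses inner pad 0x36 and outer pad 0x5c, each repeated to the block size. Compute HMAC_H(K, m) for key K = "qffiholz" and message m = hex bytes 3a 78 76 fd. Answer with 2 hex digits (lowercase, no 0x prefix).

Key "qffiholz" = 71 66 66 69 68 6f 6c 7a is 8 bytes > B = 6, so hash it first: H(key) = 63, then zero-pad to 6 bytes: K' = 63 00 00 00 00 00.
K' ⊕ ipad = 55 36 36 36 36 36.  K' ⊕ opad = 3f 5c 5c 5c 5c 5c.
Inner input = (K'⊕ipad) ∥ m = 55 36 36 36 36 36 ∥ 3a 78 76 fd.
Inner hash: sum = 85+54+54+54+54+54+58+120+118+253 = 904; mod 256 = 136 → 88.
Outer input = (K'⊕opad) ∥ inner = 3f 5c 5c 5c 5c 5c ∥ 88.
Outer hash (tag): sum = 63+92+92+92+92+92+136 = 659; mod 256 = 147 → 93.

93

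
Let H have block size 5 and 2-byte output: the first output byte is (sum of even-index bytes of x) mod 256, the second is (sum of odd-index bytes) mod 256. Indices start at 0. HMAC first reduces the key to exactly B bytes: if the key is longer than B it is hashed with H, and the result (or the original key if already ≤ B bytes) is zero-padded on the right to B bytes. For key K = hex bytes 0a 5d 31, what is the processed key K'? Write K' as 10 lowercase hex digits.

Key hex bytes 0a 5d 31 is 3 bytes ≤ B = 5; zero-pad to 5 bytes: K' = 0a 5d 31 00 00.

0a5d310000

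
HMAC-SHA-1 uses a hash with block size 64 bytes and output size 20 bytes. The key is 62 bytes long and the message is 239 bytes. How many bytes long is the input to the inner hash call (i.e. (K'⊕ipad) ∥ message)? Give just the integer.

303

Key is 62 ≤ 64 bytes, zero-padded: |K'| = 64.
Inner input = (K'⊕ipad) ∥ m → 64 + 239 = 303 bytes.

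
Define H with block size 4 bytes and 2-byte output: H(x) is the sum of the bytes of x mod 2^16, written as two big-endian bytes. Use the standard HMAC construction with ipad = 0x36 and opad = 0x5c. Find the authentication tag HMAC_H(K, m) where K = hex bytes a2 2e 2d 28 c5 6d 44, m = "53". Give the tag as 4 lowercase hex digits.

Key hex bytes a2 2e 2d 28 c5 6d 44 is 7 bytes > B = 4, so hash it first: H(key) = 02 9b, then zero-pad to 4 bytes: K' = 02 9b 00 00.
K' ⊕ ipad = 34 ad 36 36.  K' ⊕ opad = 5e c7 5c 5c.
Inner input = (K'⊕ipad) ∥ m = 34 ad 36 36 ∥ 35 33.
Inner hash: sum = 52+173+54+54+53+51 = 437 → 01 b5.
Outer input = (K'⊕opad) ∥ inner = 5e c7 5c 5c ∥ 01 b5.
Outer hash (tag): sum = 94+199+92+92+1+181 = 659 → 02 93.

0293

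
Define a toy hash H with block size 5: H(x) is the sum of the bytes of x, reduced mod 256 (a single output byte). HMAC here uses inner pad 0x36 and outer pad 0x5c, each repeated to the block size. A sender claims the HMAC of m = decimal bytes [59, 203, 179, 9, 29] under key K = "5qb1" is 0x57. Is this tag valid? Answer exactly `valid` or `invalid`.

Key "5qb1" = 35 71 62 31 is 4 bytes ≤ B = 5; zero-pad to 5 bytes: K' = 35 71 62 31 00.
K' ⊕ ipad = 03 47 54 07 36; K' ⊕ opad = 69 2d 3e 6d 5c.
Inner hash: sum = 3+71+84+7+54+59+203+179+9+29 = 698; mod 256 = 186 → ba.
Outer hash (recomputed tag): sum = 105+45+62+109+92+186 = 599; mod 256 = 87 → 57.
Recomputed tag = 57; claimed = 57 → match.

valid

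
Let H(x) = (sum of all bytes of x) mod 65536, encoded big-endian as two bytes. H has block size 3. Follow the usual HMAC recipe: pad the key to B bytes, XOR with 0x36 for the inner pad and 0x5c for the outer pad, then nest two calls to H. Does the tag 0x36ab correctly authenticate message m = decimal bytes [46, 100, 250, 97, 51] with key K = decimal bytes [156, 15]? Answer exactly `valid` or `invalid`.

invalid

Key decimal bytes [156, 15] = 9c 0f is 2 bytes ≤ B = 3; zero-pad to 3 bytes: K' = 9c 0f 00.
K' ⊕ ipad = aa 39 36; K' ⊕ opad = c0 53 5c.
Inner hash: sum = 170+57+54+46+100+250+97+51 = 825 → 03 39.
Outer hash (recomputed tag): sum = 192+83+92+3+57 = 427 → 01 ab.
Recomputed tag = 01ab; claimed = 36ab → mismatch.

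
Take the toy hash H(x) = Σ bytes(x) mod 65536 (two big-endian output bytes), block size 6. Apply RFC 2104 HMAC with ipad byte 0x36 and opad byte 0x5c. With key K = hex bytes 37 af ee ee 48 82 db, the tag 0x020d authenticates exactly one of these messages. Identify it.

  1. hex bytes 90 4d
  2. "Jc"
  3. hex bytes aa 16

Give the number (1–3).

2

Key hex bytes 37 af ee ee 48 82 db is 7 bytes > B = 6, so hash it first: H(key) = 04 67, then zero-pad to 6 bytes: K' = 04 67 00 00 00 00.
K' ⊕ ipad = 32 51 36 36 36 36; K' ⊕ opad = 58 3b 5c 5c 5c 5c.
m1: inner = H(32 51 36 36 36 36 90 4d) = 02 38; tag = H(58 3b 5c 5c 5c 5c 02 38) = 023d
m2: inner = H(32 51 36 36 36 36 4a 63) = 02 08; tag = H(58 3b 5c 5c 5c 5c 02 08) = 020d ← matches
m3: inner = H(32 51 36 36 36 36 aa 16) = 02 1b; tag = H(58 3b 5c 5c 5c 5c 02 1b) = 0220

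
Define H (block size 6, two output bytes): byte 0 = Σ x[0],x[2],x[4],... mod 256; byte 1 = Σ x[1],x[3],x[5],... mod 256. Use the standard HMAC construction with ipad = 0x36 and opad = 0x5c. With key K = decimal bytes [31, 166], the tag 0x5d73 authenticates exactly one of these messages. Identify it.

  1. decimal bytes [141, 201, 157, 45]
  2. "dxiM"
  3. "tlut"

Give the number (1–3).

Key decimal bytes [31, 166] = 1f a6 is 2 bytes ≤ B = 6; zero-pad to 6 bytes: K' = 1f a6 00 00 00 00.
K' ⊕ ipad = 29 90 36 36 36 36; K' ⊕ opad = 43 fa 5c 5c 5c 5c.
m1: inner = H(29 90 36 36 36 36 8d c9 9d 2d) = bf f2; tag = H(43 fa 5c 5c 5c 5c bf f2) = baa4
m2: inner = H(29 90 36 36 36 36 64 78 69 4d) = 62 c1; tag = H(43 fa 5c 5c 5c 5c 62 c1) = 5d73 ← matches
m3: inner = H(29 90 36 36 36 36 74 6c 75 74) = 7e dc; tag = H(43 fa 5c 5c 5c 5c 7e dc) = 798e

2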